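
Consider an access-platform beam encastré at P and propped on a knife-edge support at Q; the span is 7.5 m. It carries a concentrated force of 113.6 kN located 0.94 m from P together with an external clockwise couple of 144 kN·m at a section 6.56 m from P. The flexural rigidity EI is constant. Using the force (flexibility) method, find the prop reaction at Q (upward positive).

R_Q = 30.91 kN

Choose R_Q as the redundant. The primary structure is the cantilever fixed at P.
Downward deflection at the released point Q due to the loads:
  point load 113.6 at a = 0.94: Pa²(3L − a)/(6EI) = 360.7/EI
  clockwise couple 144 at a = 6.56: M₀a(2L − a)/(2EI) = 3986/EI
  δ_0 = 4347/EI
Flexibility coefficient — unit upward force at Q: δ_{QQ} = L³/(3EI) = 140.6/EI.
The prop prevents deflection at Q: R_Q = δ_0/δ_{QQ} = 4347/140.6 = 30.91 kN.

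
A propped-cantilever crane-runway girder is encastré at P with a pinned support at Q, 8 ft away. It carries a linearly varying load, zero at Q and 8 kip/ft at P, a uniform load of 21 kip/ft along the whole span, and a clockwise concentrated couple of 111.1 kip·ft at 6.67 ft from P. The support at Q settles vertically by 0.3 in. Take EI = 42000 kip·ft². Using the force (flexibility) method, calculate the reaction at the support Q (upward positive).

R_Q = 83.5 kip

Choose R_Q as the redundant. The primary structure is the cantilever fixed at P.
Downward deflection at the released point Q due to the loads:
  triangular load, peak 8 at the fixed end: w₀L⁴/(30EI) = 1092/EI
  UDL 21: wL⁴/(8EI) = 10752/EI
  clockwise couple 111.1 at a = 6.67: M₀a(2L − a)/(2EI) = 3457/EI
  δ_0 = 15301/EI
Tip deflection under a unit load at Q: L³/(3EI) = 170.7/EI.
With EI = 42000 kip·ft²: δ_0 = 0.36431 ft and δ_{QQ} = 0.004063 ft/kip.
Compatibility — the beam at Q must follow the support down by 0.025 ft: δ_0 − R_Q·δ_{QQ} = 0.025, so R_Q = (0.36431 − 0.025)/0.004063 = 83.5 kip.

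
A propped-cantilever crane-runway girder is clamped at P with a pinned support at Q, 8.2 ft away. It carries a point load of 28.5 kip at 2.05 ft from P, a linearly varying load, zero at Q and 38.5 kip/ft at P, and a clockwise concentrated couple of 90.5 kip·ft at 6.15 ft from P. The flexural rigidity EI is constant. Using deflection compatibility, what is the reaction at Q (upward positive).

Release the roller at Q. Primary structure: cantilever fixed at P.
Deflection at Q on the released cantilever, summing each load's contribution:
  point load 28.5 at a = 2.05: Pa²(3L − a)/(6EI) = 450.1/EI
  triangular load, peak 38.5 at the fixed end: w₀L⁴/(30EI) = 5802/EI
  clockwise couple 90.5 at a = 6.15: M₀a(2L − a)/(2EI) = 2852/EI
  δ_0 = 9105/EI
Flexibility coefficient — unit upward force at Q: δ_{QQ} = L³/(3EI) = 183.8/EI.
The prop prevents deflection at Q: R_Q = δ_0/δ_{QQ} = 9105/183.8 = 49.54 kip.

R_Q = 49.54 kip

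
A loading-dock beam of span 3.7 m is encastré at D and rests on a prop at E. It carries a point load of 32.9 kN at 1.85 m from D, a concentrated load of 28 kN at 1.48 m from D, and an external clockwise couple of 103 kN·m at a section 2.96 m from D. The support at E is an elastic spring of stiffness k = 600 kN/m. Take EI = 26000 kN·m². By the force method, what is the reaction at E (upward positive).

R_E = 15.76 kN

Choose R_E as the redundant. The primary structure is the cantilever fixed at D.
Free-end deflection of the primary structure under the applied loading (downward +):
  point load 32.9 at a = 1.85: Pa²(3L − a)/(6EI) = 173.6/EI
  point load 28 at a = 1.48: Pa²(3L − a)/(6EI) = 98.33/EI
  clockwise couple 103 at a = 2.96: M₀a(2L − a)/(2EI) = 676.8/EI
  δ_0 = 948.8/EI
Tip deflection under a unit load at E: L³/(3EI) = 16.88/EI.
With EI = 26000 kN·m²: δ_0 = 0.036491 m and δ_{EE} = 0.000649 m/kN.
Compatibility — the spring shortens by R_E/k under the reaction it provides: δ_0 − R_E·δ_{EE} = R_E/k. With 1/k = 0.001667 m/kN, R_E = δ_0 / (δ_{EE} + 1/k) = 0.036491 / (0.000649 + 0.001667) = 15.76 kN.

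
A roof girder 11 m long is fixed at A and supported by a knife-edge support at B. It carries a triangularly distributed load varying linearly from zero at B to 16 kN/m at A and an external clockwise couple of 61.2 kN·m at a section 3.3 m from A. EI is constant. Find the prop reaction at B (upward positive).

Choose R_B as the redundant. The primary structure is the cantilever fixed at A.
Free-end deflection of the primary structure under the applied loading (downward +):
  triangular load, peak 16 at the fixed end: w₀L⁴/(30EI) = 7809/EI
  clockwise couple 61.2 at a = 3.3: M₀a(2L − a)/(2EI) = 1888/EI
  δ_0 = 9697/EI
Flexibility coefficient — unit upward force at B: δ_{BB} = L³/(3EI) = 443.7/EI.
The prop prevents deflection at B: R_B = δ_0/δ_{BB} = 9697/443.7 = 21.86 kN.

R_B = 21.86 kN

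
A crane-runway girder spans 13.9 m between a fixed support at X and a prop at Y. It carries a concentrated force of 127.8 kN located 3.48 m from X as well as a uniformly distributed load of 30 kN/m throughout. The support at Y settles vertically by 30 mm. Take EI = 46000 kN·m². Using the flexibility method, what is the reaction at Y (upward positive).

Release the roller at Y. Primary structure: cantilever fixed at X.
Primary-structure tip deflection at Y by superposition:
  point load 127.8 at a = 3.48: Pa²(3L − a)/(6EI) = 9859/EI
  UDL 30: wL⁴/(8EI) = 139988/EI
  δ_0 = 149847/EI
Tip deflection under a unit load at Y: L³/(3EI) = 895.2/EI.
With EI = 46000 kN·m²: δ_0 = 3.2575 m and δ_{YY} = 0.019461 m/kN.
Compatibility — the beam at Y must follow the support down by 0.03 m: δ_0 − R_Y·δ_{YY} = 0.03, so R_Y = (3.2575 − 0.03)/0.019461 = 165.8 kN.

R_Y = 165.8 kN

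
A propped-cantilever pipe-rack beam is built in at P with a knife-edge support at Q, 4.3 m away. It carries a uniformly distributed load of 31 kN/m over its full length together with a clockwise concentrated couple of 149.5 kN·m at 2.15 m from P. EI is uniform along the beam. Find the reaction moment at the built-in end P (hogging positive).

M_P = 52.96 kN·m

Remove the prop at Q; the released (primary) structure is a cantilever built in at P.
Deflection at Q on the released cantilever, summing each load's contribution:
  UDL 31: wL⁴/(8EI) = 1325/EI
  clockwise couple 149.5 at a = 2.15: M₀a(2L − a)/(2EI) = 1037/EI
  δ_0 = 2361/EI
Flexibility coefficient — unit upward force at Q: δ_{QQ} = L³/(3EI) = 26.5/EI.
Compatibility at Q: δ_0 − R_Q·δ_{QQ} = 0, so R_Q = 2361/26.5 = 89.1 kN.
Moment equilibrium about P: M_P = Σ(load moments about P) − R_Q·L = 436.1 − 89.1×4.3 = 52.96 kN·m.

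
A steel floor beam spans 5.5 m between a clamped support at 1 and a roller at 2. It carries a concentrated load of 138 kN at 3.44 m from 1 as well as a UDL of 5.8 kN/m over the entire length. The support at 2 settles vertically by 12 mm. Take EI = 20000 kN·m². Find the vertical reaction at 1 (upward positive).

R_1 = 98.17 kN

Choose R_2 as the redundant. The primary structure is the cantilever fixed at 1.
Free-end deflection of the primary structure under the applied loading (downward +):
  point load 138 at a = 3.44: Pa²(3L − a)/(6EI) = 3555/EI
  UDL 5.8: wL⁴/(8EI) = 663.4/EI
  δ_0 = 4218/EI
Flexibility coefficient — unit upward force at 2: δ_{22} = L³/(3EI) = 55.46/EI.
With EI = 20000 kN·m²: δ_0 = 0.2109 m and δ_{22} = 0.002773 m/kN.
Compatibility — the beam at 2 must follow the support down by 0.012 m: δ_0 − R_2·δ_{22} = 0.012, so R_2 = (0.2109 − 0.012)/0.002773 = 71.73 kN.
Vertical equilibrium: R_1 = ΣP − R_2 = 169.9 − 71.73 = 98.17 kN.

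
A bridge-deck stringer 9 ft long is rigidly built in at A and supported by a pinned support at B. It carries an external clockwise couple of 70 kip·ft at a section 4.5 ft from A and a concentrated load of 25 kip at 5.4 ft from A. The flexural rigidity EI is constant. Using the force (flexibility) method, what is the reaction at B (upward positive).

Remove the prop at B; the released (primary) structure is a cantilever built in at A.
Downward deflection at the released point B due to the loads:
  clockwise couple 70 at a = 4.5: M₀a(2L − a)/(2EI) = 2126/EI
  point load 25 at a = 5.4: Pa²(3L − a)/(6EI) = 2624/EI
  δ_0 = 4751/EI
Flexibility coefficient — unit upward force at B: δ_{BB} = L³/(3EI) = 243/EI.
Compatibility at B: δ_0 − R_B·δ_{BB} = 0, so R_B = 4751/243 = 19.55 kip.

R_B = 19.55 kip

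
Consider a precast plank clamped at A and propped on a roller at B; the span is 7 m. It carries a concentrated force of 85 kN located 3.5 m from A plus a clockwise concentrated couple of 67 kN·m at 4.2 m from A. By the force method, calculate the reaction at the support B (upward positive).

Take the reaction at B as the redundant and release it; the primary structure is a cantilever fixed at A.
Deflection at B on the released cantilever, summing each load's contribution:
  point load 85 at a = 3.5: Pa²(3L − a)/(6EI) = 3037/EI
  clockwise couple 67 at a = 4.2: M₀a(2L − a)/(2EI) = 1379/EI
  δ_0 = 4416/EI
Tip deflection under a unit load at B: L³/(3EI) = 114.3/EI.
Compatibility at B: δ_0 − R_B·δ_{BB} = 0, so R_B = 4416/114.3 = 38.62 kN.

R_B = 38.62 kN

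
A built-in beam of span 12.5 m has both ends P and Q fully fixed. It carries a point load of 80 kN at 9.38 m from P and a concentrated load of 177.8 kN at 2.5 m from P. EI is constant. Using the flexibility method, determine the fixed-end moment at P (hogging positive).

M_P = 331.2 kN·m

Release both end moments; the primary structure is a simply-supported span PQ with redundants M_P and M_Q.
Simple-span end rotations at P and Q under the given loads:
  at P: point load 80 at a = 9.38: Pab(L + b)/(6LEI) = 487.6/EI
  at Q: point load 80 at a = 9.38: Pab(L + a)/(6LEI) = 683/EI
  at P: point load 177.8 at a = 2.5: Pab(L + b)/(6LEI) = 1334/EI
  at Q: point load 177.8 at a = 2.5: Pab(L + a)/(6LEI) = 889/EI
  θ_P0 = 1821/EI,  θ_Q0 = 1572/EI
Flexibility coefficients: a unit moment at one end gives L/(3EI) there and L/(6EI) at the far end, so f₁₁ = f₂₂ = 4.167/EI and f₁₂ = f₂₁ = 2.083/EI.
Compatibility — zero rotation at each built-in end:
  4.167 M_P + 2.083 M_Q = 1821
  2.083 M_P + 4.167 M_Q = 1572
Solving the pair gives M_P = 331.2 kN·m and M_Q = 211.7 kN·m (hogging).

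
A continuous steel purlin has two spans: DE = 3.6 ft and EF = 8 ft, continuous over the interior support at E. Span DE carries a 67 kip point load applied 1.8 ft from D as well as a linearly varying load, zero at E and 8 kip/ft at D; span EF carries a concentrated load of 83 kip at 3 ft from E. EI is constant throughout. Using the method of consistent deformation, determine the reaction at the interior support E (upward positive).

Insert a hinge at E; M_E is the redundant, and each span becomes simply supported.
End slopes at the hinge E, treating each span as simply supported:
  span DE: point load 67 at a = 1.8: Pab(L + a)/(6LEI) = 54.27/EI
  span DE: triangular load, peak 8: 7w₀L³/(360EI) = 7.258/EI
  span EF: point load 83 at a = 3: Pab(L + b)/(6LEI) = 337.2/EI
  relative rotation θ_0 = (61.53 + 337.2)/EI = 398.7/EI
A unit hogging moment at E produces rotation L₁/(3EI) + L₂/(3EI) = 3.867/EI.
Compatibility: M_E·(L₁+L₂)/(3EI) = θ_0, giving M_E = 103.1 kip·ft (hogging).
Span DE, ΣM about D with M_E applied at E: R_E^{DE}·3.6 = 137.9 + 103.1, so R_E^{DE} = 66.94 kip and R_D = 81.4 − 66.94 = 14.46 kip.
Span EF, ΣM about F: R_E^{EF}·8 = 415 + 103.1, so R_E^{EF} = 64.76 kip and R_F = 83 − 64.76 = 18.24 kip.
R_E = 66.94 + 64.76 = 131.7 kip.

R_E = 131.7 kip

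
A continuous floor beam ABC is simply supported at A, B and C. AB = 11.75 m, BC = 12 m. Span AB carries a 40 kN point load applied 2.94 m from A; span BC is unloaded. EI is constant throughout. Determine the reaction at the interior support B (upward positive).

R_B = 14.6 kN

Insert a hinge at B; M_B is the redundant, and each span becomes simply supported.
Rotations at B on the released spans (each span's end-slope, ×1/EI):
  span AB: point load 40 at a = 2.94: Pab(L + a)/(6LEI) = 215.9/EI
  relative rotation θ_0 = (215.9 + 0)/EI = 215.9/EI
A unit hogging moment at B produces rotation L₁/(3EI) + L₂/(3EI) = 7.917/EI.
Slope continuity at B: θ_0 = M_B·7.917/EI, so M_B = 215.9/7.917 = 27.27 kN·m (hogging).
Span AB, ΣM about A with M_B applied at B: R_B^{AB}·11.75 = 117.6 + 27.27, so R_B^{AB} = 12.33 kN and R_A = 40 − 12.33 = 27.67 kN.
Span BC, ΣM about C: R_B^{BC}·12 = 0 + 27.27, so R_B^{BC} = 2.272 kN and R_C = 0 − 2.272 = -2.272 kN.
R_B = 12.33 + 2.272 = 14.6 kN.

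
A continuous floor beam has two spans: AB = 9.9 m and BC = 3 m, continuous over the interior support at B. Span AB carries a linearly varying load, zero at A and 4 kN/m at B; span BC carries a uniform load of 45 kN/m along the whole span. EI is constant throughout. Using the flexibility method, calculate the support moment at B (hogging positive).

Release continuity at B by inserting a hinge; the redundant is the internal moment M_B. The primary structure is two simply-supported spans AB and BC.
Rotations at B on the released spans (each span's end-slope, ×1/EI):
  span AB: triangular load, peak 4: w₀L³/(45EI) = 86.25/EI
  span BC: UDL 45: wL³/(24EI) = 50.62/EI
  relative rotation θ_0 = (86.25 + 50.62)/EI = 136.9/EI
A unit hogging moment at B produces rotation L₁/(3EI) + L₂/(3EI) = 4.3/EI.
Compatibility: M_B·(L₁+L₂)/(3EI) = θ_0, giving M_B = 31.83 kN·m (hogging).

M_B = 31.83 kN·m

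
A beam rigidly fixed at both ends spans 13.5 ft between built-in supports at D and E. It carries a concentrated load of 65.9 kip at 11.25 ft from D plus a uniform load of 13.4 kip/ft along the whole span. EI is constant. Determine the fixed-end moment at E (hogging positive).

Release both end moments; the primary structure is a simply-supported span DE with redundants M_D and M_E.
End rotations of the released simple span under the applied load (×1/EI):
  at D: point load 65.9 at a = 11.25: Pab(L + b)/(6LEI) = 324.4/EI
  at E: point load 65.9 at a = 11.25: Pab(L + a)/(6LEI) = 509.7/EI
  at D: UDL 13.4: wL³/(24EI) = 1374/EI
  at E: UDL 13.4: wL³/(24EI) = 1374/EI
  θ_D0 = 1698/EI,  θ_E0 = 1883/EI
Flexibility coefficients: a unit moment at one end gives L/(3EI) there and L/(6EI) at the far end, so f₁₁ = f₂₂ = 4.5/EI and f₁₂ = f₂₁ = 2.25/EI.
Compatibility — zero rotation at each built-in end:
  4.5 M_D + 2.25 M_E = 1698
  2.25 M_D + 4.5 M_E = 1883
Solving the pair gives M_D = 224.1 kip·ft and M_E = 306.5 kip·ft (hogging).

M_E = 306.5 kip·ft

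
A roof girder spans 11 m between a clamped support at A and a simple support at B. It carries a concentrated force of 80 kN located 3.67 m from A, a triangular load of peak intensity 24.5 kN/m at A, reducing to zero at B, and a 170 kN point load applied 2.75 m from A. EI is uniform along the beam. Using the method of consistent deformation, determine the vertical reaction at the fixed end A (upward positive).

Remove the prop at B; the released (primary) structure is a cantilever built in at A.
Primary-structure tip deflection at B by superposition:
  point load 80 at a = 3.67: Pa²(3L − a)/(6EI) = 5267/EI
  triangular load, peak 24.5 at the fixed end: w₀L⁴/(30EI) = 11957/EI
  point load 170 at a = 2.75: Pa²(3L − a)/(6EI) = 6482/EI
  δ_0 = 23706/EI
Tip deflection under a unit load at B: L³/(3EI) = 443.7/EI.
The prop prevents deflection at B: R_B = δ_0/δ_{BB} = 23706/443.7 = 53.43 kN.
Vertical equilibrium: R_A = ΣP − R_B = 384.8 − 53.43 = 331.3 kN.

R_A = 331.3 kN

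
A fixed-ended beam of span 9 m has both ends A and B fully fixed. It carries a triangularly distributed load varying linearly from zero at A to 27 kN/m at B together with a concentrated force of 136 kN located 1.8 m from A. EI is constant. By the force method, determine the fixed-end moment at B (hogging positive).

M_B = 148.5 kN·m

Release both end moments; the primary structure is a simply-supported span AB with redundants M_A and M_B.
Simple-span end rotations at A and B under the given loads:
  at A: triangular load, peak 27: 7w₀L³/(360EI) = 382.7/EI
  at B: triangular load, peak 27: w₀L³/(45EI) = 437.4/EI
  at A: point load 136 at a = 1.8: Pab(L + b)/(6LEI) = 528.8/EI
  at B: point load 136 at a = 1.8: Pab(L + a)/(6LEI) = 352.5/EI
  θ_A0 = 911.5/EI,  θ_B0 = 789.9/EI
Flexibility coefficients: a unit moment at one end gives L/(3EI) there and L/(6EI) at the far end, so f₁₁ = f₂₂ = 3/EI and f₁₂ = f₂₁ = 1.5/EI.
Compatibility — zero rotation at each built-in end:
  3 M_A + 1.5 M_B = 911.5
  1.5 M_A + 3 M_B = 789.9
Solving the pair gives M_A = 229.6 kN·m and M_B = 148.5 kN·m (hogging).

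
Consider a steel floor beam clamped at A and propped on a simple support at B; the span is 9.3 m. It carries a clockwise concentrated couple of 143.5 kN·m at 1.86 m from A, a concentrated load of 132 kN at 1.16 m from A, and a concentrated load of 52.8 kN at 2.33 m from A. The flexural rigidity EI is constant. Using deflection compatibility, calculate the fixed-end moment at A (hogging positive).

M_A = 272.3 kN·m

Release the roller at B. Primary structure: cantilever fixed at A.
Free-end deflection of the primary structure under the applied loading (downward +):
  clockwise couple 143.5 at a = 1.86: M₀a(2L − a)/(2EI) = 2234/EI
  point load 132 at a = 1.16: Pa²(3L − a)/(6EI) = 791.6/EI
  point load 52.8 at a = 2.33: Pa²(3L − a)/(6EI) = 1222/EI
  δ_0 = 4247/EI
Tip deflection under a unit load at B: L³/(3EI) = 268.1/EI.
The prop prevents deflection at B: R_B = δ_0/δ_{BB} = 4247/268.1 = 15.84 kN.
Moment equilibrium about A: M_A = Σ(load moments about A) − R_B·L = 419.6 − 15.84×9.3 = 272.3 kN·m.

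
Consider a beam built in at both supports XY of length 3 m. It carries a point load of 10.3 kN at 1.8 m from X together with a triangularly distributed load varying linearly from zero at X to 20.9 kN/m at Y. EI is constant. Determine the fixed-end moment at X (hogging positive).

M_X = 9.236 kN·m

Take the two fixed-end moments M_X, M_Y as redundants; the released structure is the simple span XY.
End rotations of the released simple span under the applied load (×1/EI):
  at X: point load 10.3 at a = 1.8: Pab(L + b)/(6LEI) = 5.191/EI
  at Y: point load 10.3 at a = 1.8: Pab(L + a)/(6LEI) = 5.933/EI
  at X: triangular load, peak 20.9: 7w₀L³/(360EI) = 10.97/EI
  at Y: triangular load, peak 20.9: w₀L³/(45EI) = 12.54/EI
  θ_X0 = 16.16/EI,  θ_Y0 = 18.47/EI
Flexibility coefficients: a unit moment at one end gives L/(3EI) there and L/(6EI) at the far end, so f₁₁ = f₂₂ = 1/EI and f₁₂ = f₂₁ = 0.5/EI.
Compatibility — zero rotation at each built-in end:
  1 M_X + 0.5 M_Y = 16.16
  0.5 M_X + 1 M_Y = 18.47
Solving the pair gives M_X = 9.236 kN·m and M_Y = 13.85 kN·m (hogging).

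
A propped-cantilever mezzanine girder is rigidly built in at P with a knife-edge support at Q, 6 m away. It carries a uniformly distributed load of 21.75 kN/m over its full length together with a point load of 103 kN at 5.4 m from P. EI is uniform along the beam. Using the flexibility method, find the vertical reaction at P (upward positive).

Take the reaction at Q as the redundant and release it; the primary structure is a cantilever fixed at P.
Free-end deflection of the primary structure under the applied loading (downward +):
  UDL 21.75: wL⁴/(8EI) = 3524/EI
  point load 103 at a = 5.4: Pa²(3L − a)/(6EI) = 6307/EI
  δ_0 = 9831/EI
Flexibility coefficient — unit upward force at Q: δ_{QQ} = L³/(3EI) = 72/EI.
Compatibility at Q: δ_0 − R_Q·δ_{QQ} = 0, so R_Q = 9831/72 = 136.5 kN.
Vertical equilibrium: R_P = ΣP − R_Q = 233.5 − 136.5 = 96.96 kN.

R_P = 96.96 kN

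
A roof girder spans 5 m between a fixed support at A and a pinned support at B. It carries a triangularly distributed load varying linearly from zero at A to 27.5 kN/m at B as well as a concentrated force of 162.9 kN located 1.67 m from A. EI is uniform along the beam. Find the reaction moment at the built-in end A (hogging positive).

Release the roller at B. Primary structure: cantilever fixed at A.
Primary-structure tip deflection at B by superposition:
  triangular load, peak 27.5 at the free end: 11w₀L⁴/(120EI) = 1576/EI
  point load 162.9 at a = 1.67: Pa²(3L − a)/(6EI) = 1009/EI
  δ_0 = 2585/EI
Tip deflection under a unit load at B: L³/(3EI) = 41.67/EI.
Compatibility at B: δ_0 − R_B·δ_{BB} = 0, so R_B = 2585/41.67 = 62.04 kN.
Moment equilibrium about A: M_A = Σ(load moments about A) − R_B·L = 501.2 − 62.04×5 = 191 kN·m.

M_A = 191 kN·m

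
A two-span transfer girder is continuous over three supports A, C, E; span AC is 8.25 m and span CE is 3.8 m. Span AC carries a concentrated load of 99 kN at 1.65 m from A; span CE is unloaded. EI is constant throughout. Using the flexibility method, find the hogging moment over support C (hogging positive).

Take M_C as the redundant. Released structure: two simple spans AC and CE with a hinge at C.
Rotations at C on the released spans (each span's end-slope, ×1/EI):
  span AC: point load 99 at a = 1.65: Pab(L + a)/(6LEI) = 215.6/EI
  relative rotation θ_0 = (215.6 + 0)/EI = 215.6/EI
A unit hogging moment at C produces rotation L₁/(3EI) + L₂/(3EI) = 4.017/EI.
Compatibility: M_C·(L₁+L₂)/(3EI) = θ_0, giving M_C = 53.68 kN·m (hogging).

M_C = 53.68 kN·m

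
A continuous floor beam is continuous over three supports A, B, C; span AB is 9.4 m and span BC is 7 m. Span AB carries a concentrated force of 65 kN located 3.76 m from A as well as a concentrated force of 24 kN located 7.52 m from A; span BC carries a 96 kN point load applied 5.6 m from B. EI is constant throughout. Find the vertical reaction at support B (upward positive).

R_B = 90.57 kN

Take M_B as the redundant. Released structure: two simple spans AB and BC with a hinge at B.
End slopes at the hinge B, treating each span as simply supported:
  span AB: point load 65 at a = 3.76: Pab(L + a)/(6LEI) = 321.6/EI
  span AB: point load 24 at a = 7.52: Pab(L + a)/(6LEI) = 101.8/EI
  span BC: point load 96 at a = 5.6: Pab(L + b)/(6LEI) = 150.5/EI
  relative rotation θ_0 = (423.4 + 150.5)/EI = 573.9/EI
A unit hogging moment at B produces rotation L₁/(3EI) + L₂/(3EI) = 5.467/EI.
Compatibility: M_B·(L₁+L₂)/(3EI) = θ_0, giving M_B = 105 kN·m (hogging).
Span AB, ΣM about A with M_B applied at B: R_B^{AB}·9.4 = 424.9 + 105, so R_B^{AB} = 56.37 kN and R_A = 89 − 56.37 = 32.63 kN.
Span BC, ΣM about C: R_B^{BC}·7 = 134.4 + 105, so R_B^{BC} = 34.2 kN and R_C = 96 − 34.2 = 61.8 kN.
R_B = 56.37 + 34.2 = 90.57 kN.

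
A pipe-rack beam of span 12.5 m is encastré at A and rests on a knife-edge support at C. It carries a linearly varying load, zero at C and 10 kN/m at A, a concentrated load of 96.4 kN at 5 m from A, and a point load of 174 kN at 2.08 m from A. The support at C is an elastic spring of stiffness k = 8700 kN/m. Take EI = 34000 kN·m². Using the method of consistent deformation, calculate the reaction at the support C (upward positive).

Remove the prop at C; the released (primary) structure is a cantilever built in at A.
Free-end deflection of the primary structure under the applied loading (downward +):
  triangular load, peak 10 at the fixed end: w₀L⁴/(30EI) = 8138/EI
  point load 96.4 at a = 5: Pa²(3L − a)/(6EI) = 13054/EI
  point load 174 at a = 2.08: Pa²(3L − a)/(6EI) = 4444/EI
  δ_0 = 25636/EI
Flexibility coefficient — unit upward force at C: δ_{CC} = L³/(3EI) = 651/EI.
With EI = 34000 kN·m²: δ_0 = 0.75401 m and δ_{CC} = 0.019148 m/kN.
Compatibility — the spring shortens by R_C/k under the reaction it provides: δ_0 − R_C·δ_{CC} = R_C/k. With 1/k = 0.000115 m/kN, R_C = δ_0 / (δ_{CC} + 1/k) = 0.75401 / (0.019148 + 0.000115) = 39.14 kN.

R_C = 39.14 kN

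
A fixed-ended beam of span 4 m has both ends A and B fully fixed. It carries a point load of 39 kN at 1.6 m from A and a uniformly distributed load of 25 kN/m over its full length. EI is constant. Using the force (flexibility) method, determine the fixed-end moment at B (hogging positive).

Release both end moments; the primary structure is a simply-supported span AB with redundants M_A and M_B.
On the primary (simply-supported) span, the end slopes from the loading are:
  at A: point load 39 at a = 1.6: Pab(L + b)/(6LEI) = 39.94/EI
  at B: point load 39 at a = 1.6: Pab(L + a)/(6LEI) = 34.94/EI
  at A: UDL 25: wL³/(24EI) = 66.67/EI
  at B: UDL 25: wL³/(24EI) = 66.67/EI
  θ_A0 = 106.6/EI,  θ_B0 = 101.6/EI
Flexibility coefficients: a unit moment at one end gives L/(3EI) there and L/(6EI) at the far end, so f₁₁ = f₂₂ = 1.333/EI and f₁₂ = f₂₁ = 0.6667/EI.
Compatibility — zero rotation at each built-in end:
  1.333 M_A + 0.6667 M_B = 106.6
  0.6667 M_A + 1.333 M_B = 101.6
Solving the pair gives M_A = 55.8 kN·m and M_B = 48.31 kN·m (hogging).

M_B = 48.31 kN·m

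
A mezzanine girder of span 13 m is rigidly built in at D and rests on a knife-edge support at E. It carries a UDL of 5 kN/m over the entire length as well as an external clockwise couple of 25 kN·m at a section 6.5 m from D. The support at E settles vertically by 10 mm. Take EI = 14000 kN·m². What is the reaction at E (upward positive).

R_E = 26.35 kN

Take the reaction at E as the redundant and release it; the primary structure is a cantilever fixed at D.
Free-end deflection of the primary structure under the applied loading (downward +):
  UDL 5: wL⁴/(8EI) = 17851/EI
  clockwise couple 25 at a = 6.5: M₀a(2L − a)/(2EI) = 1584/EI
  δ_0 = 19435/EI
Flexibility coefficient — unit upward force at E: δ_{EE} = L³/(3EI) = 732.3/EI.
With EI = 14000 kN·m²: δ_0 = 1.3882 m and δ_{EE} = 0.05231 m/kN.
Compatibility — the beam at E must follow the support down by 0.01 m: δ_0 − R_E·δ_{EE} = 0.01, so R_E = (1.3882 − 0.01)/0.05231 = 26.35 kN.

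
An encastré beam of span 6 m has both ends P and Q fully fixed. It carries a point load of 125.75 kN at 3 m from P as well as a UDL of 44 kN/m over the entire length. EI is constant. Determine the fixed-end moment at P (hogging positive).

Take the two fixed-end moments M_P, M_Q as redundants; the released structure is the simple span PQ.
On the primary (simply-supported) span, the end slopes from the loading are:
  at P: point load 125.75 at a = 3: Pab(L + b)/(6LEI) = 282.9/EI
  at Q: point load 125.75 at a = 3: Pab(L + a)/(6LEI) = 282.9/EI
  at P: UDL 44: wL³/(24EI) = 396/EI
  at Q: UDL 44: wL³/(24EI) = 396/EI
  θ_P0 = 678.9/EI,  θ_Q0 = 678.9/EI
Flexibility coefficients: a unit moment at one end gives L/(3EI) there and L/(6EI) at the far end, so f₁₁ = f₂₂ = 2/EI and f₁₂ = f₂₁ = 1/EI.
Compatibility — zero rotation at each built-in end:
  2 M_P + 1 M_Q = 678.9
  1 M_P + 2 M_Q = 678.9
Solving the pair gives M_P = 226.3 kN·m and M_Q = 226.3 kN·m (hogging).

M_P = 226.3 kN·m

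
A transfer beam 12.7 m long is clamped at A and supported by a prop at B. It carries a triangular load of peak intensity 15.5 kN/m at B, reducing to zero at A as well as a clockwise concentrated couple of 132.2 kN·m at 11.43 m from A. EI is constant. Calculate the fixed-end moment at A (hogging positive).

Choose R_B as the redundant. The primary structure is the cantilever fixed at A.
Downward deflection at the released point B due to the loads:
  triangular load, peak 15.5 at the free end: 11w₀L⁴/(120EI) = 36962/EI
  clockwise couple 132.2 at a = 11.43: M₀a(2L − a)/(2EI) = 10555/EI
  δ_0 = 47517/EI
Flexibility coefficient — unit upward force at B: δ_{BB} = L³/(3EI) = 682.8/EI.
The prop prevents deflection at B: R_B = δ_0/δ_{BB} = 47517/682.8 = 69.59 kN.
Moment equilibrium about A: M_A = Σ(load moments about A) − R_B·L = 965.5 − 69.59×12.7 = 81.72 kN·m.

M_A = 81.72 kN·m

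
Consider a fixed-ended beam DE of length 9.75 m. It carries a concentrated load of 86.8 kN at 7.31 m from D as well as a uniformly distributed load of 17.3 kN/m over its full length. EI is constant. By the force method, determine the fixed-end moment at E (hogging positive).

M_E = 256.1 kN·m

Take the two fixed-end moments M_D, M_E as redundants; the released structure is the simple span DE.
On the primary (simply-supported) span, the end slopes from the loading are:
  at D: point load 86.8 at a = 7.31: Pab(L + b)/(6LEI) = 322.6/EI
  at E: point load 86.8 at a = 7.31: Pab(L + a)/(6LEI) = 451.5/EI
  at D: UDL 17.3: wL³/(24EI) = 668.1/EI
  at E: UDL 17.3: wL³/(24EI) = 668.1/EI
  θ_D0 = 990.7/EI,  θ_E0 = 1120/EI
Flexibility coefficients: a unit moment at one end gives L/(3EI) there and L/(6EI) at the far end, so f₁₁ = f₂₂ = 3.25/EI and f₁₂ = f₂₁ = 1.625/EI.
Compatibility — zero rotation at each built-in end:
  3.25 M_D + 1.625 M_E = 990.7
  1.625 M_D + 3.25 M_E = 1120
Solving the pair gives M_D = 176.8 kN·m and M_E = 256.1 kN·m (hogging).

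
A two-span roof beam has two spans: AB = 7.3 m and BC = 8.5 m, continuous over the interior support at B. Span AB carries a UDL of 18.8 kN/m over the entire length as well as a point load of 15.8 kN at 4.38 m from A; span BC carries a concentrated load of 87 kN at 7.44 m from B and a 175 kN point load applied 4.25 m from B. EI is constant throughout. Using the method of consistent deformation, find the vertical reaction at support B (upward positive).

R_B = 238.2 kN

Take M_B as the redundant. Released structure: two simple spans AB and BC with a hinge at B.
Discontinuity in slope at B on the released structure — sum the simple-span end rotations:
  span AB: UDL 18.8: wL³/(24EI) = 304.7/EI
  span AB: point load 15.8 at a = 4.38: Pab(L + a)/(6LEI) = 53.89/EI
  span BC: point load 87 at a = 7.44: Pab(L + b)/(6LEI) = 128.6/EI
  span BC: point load 175 at a = 4.25: Pab(L + b)/(6LEI) = 790.2/EI
  relative rotation θ_0 = (358.6 + 918.8)/EI = 1277/EI
A unit hogging moment at B produces rotation L₁/(3EI) + L₂/(3EI) = 5.267/EI.
Compatibility: M_B·(L₁+L₂)/(3EI) = θ_0, giving M_B = 242.6 kN·m (hogging).
Span AB, ΣM about A with M_B applied at B: R_B^{AB}·7.3 = 570.1 + 242.6, so R_B^{AB} = 111.3 kN and R_A = 153 − 111.3 = 41.71 kN.
Span BC, ΣM about C: R_B^{BC}·8.5 = 836 + 242.6, so R_B^{BC} = 126.9 kN and R_C = 262 − 126.9 = 135.1 kN.
R_B = 111.3 + 126.9 = 238.2 kN.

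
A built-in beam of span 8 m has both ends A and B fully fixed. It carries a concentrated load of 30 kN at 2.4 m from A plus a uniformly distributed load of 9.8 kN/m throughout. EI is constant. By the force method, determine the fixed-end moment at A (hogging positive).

M_A = 87.55 kN·m

Release both end moments; the primary structure is a simply-supported span AB with redundants M_A and M_B.
Simple-span end rotations at A and B under the given loads:
  at A: point load 30 at a = 2.4: Pab(L + b)/(6LEI) = 114.2/EI
  at B: point load 30 at a = 2.4: Pab(L + a)/(6LEI) = 87.36/EI
  at A: UDL 9.8: wL³/(24EI) = 209.1/EI
  at B: UDL 9.8: wL³/(24EI) = 209.1/EI
  θ_A0 = 323.3/EI,  θ_B0 = 296.4/EI
Flexibility coefficients: a unit moment at one end gives L/(3EI) there and L/(6EI) at the far end, so f₁₁ = f₂₂ = 2.667/EI and f₁₂ = f₂₁ = 1.333/EI.
Compatibility — zero rotation at each built-in end:
  2.667 M_A + 1.333 M_B = 323.3
  1.333 M_A + 2.667 M_B = 296.4
Solving the pair gives M_A = 87.55 kN·m and M_B = 67.39 kN·m (hogging).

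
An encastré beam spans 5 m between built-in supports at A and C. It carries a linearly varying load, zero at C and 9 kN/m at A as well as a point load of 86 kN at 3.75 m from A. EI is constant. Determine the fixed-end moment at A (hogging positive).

Release both end moments; the primary structure is a simply-supported span AC with redundants M_A and M_C.
End rotations of the released simple span under the applied load (×1/EI):
  at A: triangular load, peak 9: w₀L³/(45EI) = 25/EI
  at C: triangular load, peak 9: 7w₀L³/(360EI) = 21.88/EI
  at A: point load 86 at a = 3.75: Pab(L + b)/(6LEI) = 83.98/EI
  at C: point load 86 at a = 3.75: Pab(L + a)/(6LEI) = 117.6/EI
  θ_A0 = 109/EI,  θ_C0 = 139.5/EI
Flexibility coefficients: a unit moment at one end gives L/(3EI) there and L/(6EI) at the far end, so f₁₁ = f₂₂ = 1.667/EI and f₁₂ = f₂₁ = 0.8333/EI.
Compatibility — zero rotation at each built-in end:
  1.667 M_A + 0.8333 M_C = 109
  0.8333 M_A + 1.667 M_C = 139.5
Solving the pair gives M_A = 31.41 kN·m and M_C = 67.97 kN·m (hogging).

M_A = 31.41 kN·m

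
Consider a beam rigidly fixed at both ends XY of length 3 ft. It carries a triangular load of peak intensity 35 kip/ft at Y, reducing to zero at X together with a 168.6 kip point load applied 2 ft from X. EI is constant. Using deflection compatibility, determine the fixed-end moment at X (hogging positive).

M_X = 47.97 kip·ft

Take the two fixed-end moments M_X, M_Y as redundants; the released structure is the simple span XY.
Simple-span end rotations at X and Y under the given loads:
  at X: triangular load, peak 35: 7w₀L³/(360EI) = 18.38/EI
  at Y: triangular load, peak 35: w₀L³/(45EI) = 21/EI
  at X: point load 168.6 at a = 2: Pab(L + b)/(6LEI) = 74.93/EI
  at Y: point load 168.6 at a = 2: Pab(L + a)/(6LEI) = 93.67/EI
  θ_X0 = 93.31/EI,  θ_Y0 = 114.7/EI
Flexibility coefficients: a unit moment at one end gives L/(3EI) there and L/(6EI) at the far end, so f₁₁ = f₂₂ = 1/EI and f₁₂ = f₂₁ = 0.5/EI.
Compatibility — zero rotation at each built-in end:
  1 M_X + 0.5 M_Y = 93.31
  0.5 M_X + 1 M_Y = 114.7
Solving the pair gives M_X = 47.97 kip·ft and M_Y = 90.68 kip·ft (hogging).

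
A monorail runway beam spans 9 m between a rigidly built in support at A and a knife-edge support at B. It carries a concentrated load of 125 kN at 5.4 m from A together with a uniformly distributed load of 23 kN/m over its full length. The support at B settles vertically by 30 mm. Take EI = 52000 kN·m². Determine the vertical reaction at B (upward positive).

R_B = 125.2 kN

Release the roller at B. Primary structure: cantilever fixed at A.
Deflection at B on the released cantilever, summing each load's contribution:
  point load 125 at a = 5.4: Pa²(3L − a)/(6EI) = 13122/EI
  UDL 23: wL⁴/(8EI) = 18863/EI
  δ_0 = 31985/EI
Flexibility coefficient — unit upward force at B: δ_{BB} = L³/(3EI) = 243/EI.
With EI = 52000 kN·m²: δ_0 = 0.61509 m and δ_{BB} = 0.004673 m/kN.
Compatibility — the beam at B must follow the support down by 0.03 m: δ_0 − R_B·δ_{BB} = 0.03, so R_B = (0.61509 − 0.03)/0.004673 = 125.2 kN.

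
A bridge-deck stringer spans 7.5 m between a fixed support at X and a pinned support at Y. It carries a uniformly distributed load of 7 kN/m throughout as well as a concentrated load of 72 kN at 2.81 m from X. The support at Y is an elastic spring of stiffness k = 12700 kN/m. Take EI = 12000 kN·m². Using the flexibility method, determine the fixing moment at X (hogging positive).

M_X = 153.7 kN·m

Release the roller at Y. Primary structure: cantilever fixed at X.
Downward deflection at the released point Y due to the loads:
  UDL 7: wL⁴/(8EI) = 2769/EI
  point load 72 at a = 2.81: Pa²(3L − a)/(6EI) = 1866/EI
  δ_0 = 4634/EI
Flexibility coefficient — unit upward force at Y: δ_{YY} = L³/(3EI) = 140.6/EI.
With EI = 12000 kN·m²: δ_0 = 0.38619 m and δ_{YY} = 0.011719 m/kN.
Compatibility — the spring shortens by R_Y/k under the reaction it provides: δ_0 − R_Y·δ_{YY} = R_Y/k. With 1/k = 0.000079 m/kN, R_Y = δ_0 / (δ_{YY} + 1/k) = 0.38619 / (0.011719 + 0.000079) = 32.73 kN.
Moment equilibrium about X: M_X = Σ(load moments about X) − R_Y·L = 399.2 − 32.73×7.5 = 153.7 kN·m.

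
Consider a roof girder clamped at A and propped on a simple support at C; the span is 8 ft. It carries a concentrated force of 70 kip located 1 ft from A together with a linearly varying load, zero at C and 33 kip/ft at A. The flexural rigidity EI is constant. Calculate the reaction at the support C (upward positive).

R_C = 27.97 kip

Choose R_C as the redundant. The primary structure is the cantilever fixed at A.
Deflection at C on the released cantilever, summing each load's contribution:
  point load 70 at a = 1: Pa²(3L − a)/(6EI) = 268.3/EI
  triangular load, peak 33 at the fixed end: w₀L⁴/(30EI) = 4506/EI
  δ_0 = 4774/EI
Flexibility coefficient — unit upward force at C: δ_{CC} = L³/(3EI) = 170.7/EI.
The prop prevents deflection at C: R_C = δ_0/δ_{CC} = 4774/170.7 = 27.97 kip.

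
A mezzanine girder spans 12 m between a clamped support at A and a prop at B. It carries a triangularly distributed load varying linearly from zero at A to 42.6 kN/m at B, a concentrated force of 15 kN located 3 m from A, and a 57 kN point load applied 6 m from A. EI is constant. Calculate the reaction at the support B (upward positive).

Choose R_B as the redundant. The primary structure is the cantilever fixed at A.
Downward deflection at the released point B due to the loads:
  triangular load, peak 42.6 at the free end: 11w₀L⁴/(120EI) = 80974/EI
  point load 15 at a = 3: Pa²(3L − a)/(6EI) = 742.5/EI
  point load 57 at a = 6: Pa²(3L − a)/(6EI) = 10260/EI
  δ_0 = 91977/EI
Tip deflection under a unit load at B: L³/(3EI) = 576/EI.
The prop prevents deflection at B: R_B = δ_0/δ_{BB} = 91977/576 = 159.7 kN.

R_B = 159.7 kN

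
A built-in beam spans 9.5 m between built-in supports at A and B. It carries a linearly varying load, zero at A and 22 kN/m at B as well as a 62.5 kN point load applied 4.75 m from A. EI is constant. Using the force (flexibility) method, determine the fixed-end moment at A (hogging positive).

Take the two fixed-end moments M_A, M_B as redundants; the released structure is the simple span AB.
End rotations of the released simple span under the applied load (×1/EI):
  at A: triangular load, peak 22: 7w₀L³/(360EI) = 366.8/EI
  at B: triangular load, peak 22: w₀L³/(45EI) = 419.2/EI
  at A: point load 62.5 at a = 4.75: Pab(L + b)/(6LEI) = 352.5/EI
  at B: point load 62.5 at a = 4.75: Pab(L + a)/(6LEI) = 352.5/EI
  θ_A0 = 719.3/EI,  θ_B0 = 771.7/EI
Flexibility coefficients: a unit moment at one end gives L/(3EI) there and L/(6EI) at the far end, so f₁₁ = f₂₂ = 3.167/EI and f₁₂ = f₂₁ = 1.583/EI.
Compatibility — zero rotation at each built-in end:
  3.167 M_A + 1.583 M_B = 719.3
  1.583 M_A + 3.167 M_B = 771.7
Solving the pair gives M_A = 140.4 kN·m and M_B = 173.5 kN·m (hogging).

M_A = 140.4 kN·m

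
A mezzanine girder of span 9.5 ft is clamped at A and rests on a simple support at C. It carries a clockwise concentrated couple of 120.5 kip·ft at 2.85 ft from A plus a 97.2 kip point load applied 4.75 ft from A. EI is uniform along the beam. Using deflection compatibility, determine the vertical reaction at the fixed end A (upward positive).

R_A = 57.12 kip

Release the roller at C. Primary structure: cantilever fixed at A.
Downward deflection at the released point C due to the loads:
  clockwise couple 120.5 at a = 2.85: M₀a(2L − a)/(2EI) = 2773/EI
  point load 97.2 at a = 4.75: Pa²(3L − a)/(6EI) = 8681/EI
  δ_0 = 11454/EI
Flexibility coefficient — unit upward force at C: δ_{CC} = L³/(3EI) = 285.8/EI.
Compatibility at C: δ_0 − R_C·δ_{CC} = 0, so R_C = 11454/285.8 = 40.08 kip.
Vertical equilibrium: R_A = ΣP − R_C = 97.2 − 40.08 = 57.12 kip.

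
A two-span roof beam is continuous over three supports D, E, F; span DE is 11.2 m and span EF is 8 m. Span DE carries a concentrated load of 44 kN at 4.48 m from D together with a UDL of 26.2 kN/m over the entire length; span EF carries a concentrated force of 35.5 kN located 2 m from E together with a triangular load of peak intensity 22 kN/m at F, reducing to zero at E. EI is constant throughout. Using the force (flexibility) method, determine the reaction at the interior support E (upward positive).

Insert a hinge at E; M_E is the redundant, and each span becomes simply supported.
End slopes at the hinge E, treating each span as simply supported:
  span DE: point load 44 at a = 4.48: Pab(L + a)/(6LEI) = 309.1/EI
  span DE: UDL 26.2: wL³/(24EI) = 1534/EI
  span EF: point load 35.5 at a = 2: Pab(L + b)/(6LEI) = 124.2/EI
  span EF: triangular load, peak 22: 7w₀L³/(360EI) = 219/EI
  relative rotation θ_0 = (1843 + 343.3)/EI = 2186/EI
A unit hogging moment at E produces rotation L₁/(3EI) + L₂/(3EI) = 6.4/EI.
Compatibility: M_E·(L₁+L₂)/(3EI) = θ_0, giving M_E = 341.6 kN·m (hogging).
Span DE, ΣM about D with M_E applied at E: R_E^{DE}·11.2 = 1840 + 341.6, so R_E^{DE} = 194.8 kN and R_D = 337.4 − 194.8 = 142.6 kN.
Span EF, ΣM about F: R_E^{EF}·8 = 447.7 + 341.6, so R_E^{EF} = 98.66 kN and R_F = 123.5 − 98.66 = 24.84 kN.
R_E = 194.8 + 98.66 = 293.5 kN.

R_E = 293.5 kN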